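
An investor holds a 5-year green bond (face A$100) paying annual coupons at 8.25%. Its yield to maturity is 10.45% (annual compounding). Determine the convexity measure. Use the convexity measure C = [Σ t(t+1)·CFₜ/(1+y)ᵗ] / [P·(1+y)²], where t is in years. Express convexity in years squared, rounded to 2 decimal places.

19.79

With y = 0.1045:
  t   CF        PV=CF/(1+0.1045)^t    t·PV        t(t+1)·PV
  1         8.25         7.4694         7.4694          14.9389
  2         8.25         6.7627        13.5255          40.5764
  3         8.25         6.1229        18.3687          73.4747
  4         8.25         5.5436        22.1744         110.8718
  5       108.25        65.8566       329.2830       1,975.6980
  Σ                     91.7553       390.8210       2,215.5598
P = 91.7553.
Convexity = Σ t(t+1)·PV / [P·(1+y)²] = 2,215.5598 / (91.7553 × 1.219920) = 19.79343.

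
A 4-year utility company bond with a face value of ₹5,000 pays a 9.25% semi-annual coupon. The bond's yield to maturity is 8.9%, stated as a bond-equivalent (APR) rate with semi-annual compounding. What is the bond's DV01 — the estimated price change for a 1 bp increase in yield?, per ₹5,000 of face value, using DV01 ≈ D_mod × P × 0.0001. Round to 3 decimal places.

Periodic yield y = 0.0445.
  t   CF        PV=CF/(1+0.0445)^t    t·PV
  1       231.25       221.3978       221.3978
  2       231.25       211.9653       423.9307
  3       231.25       202.9347       608.8042
  4       231.25       194.2889       777.1556
  5       231.25       186.0114       930.0569
  6       231.25       178.0865     1,068.5192
  7       231.25       170.4993     1,193.4952
  8     5,231.25     3,692.6481    29,541.1847
  Σ                  5,057.8321    34,764.5442
P = 5,057.8321; D_Mac = 6.87341 half-year periods = 3.43670 yrs; D_mod = 3.29029 yrs.
DV01 ≈ 3.29029 × 5,057.8321 × 0.0001 = 1.664172.

₹1.664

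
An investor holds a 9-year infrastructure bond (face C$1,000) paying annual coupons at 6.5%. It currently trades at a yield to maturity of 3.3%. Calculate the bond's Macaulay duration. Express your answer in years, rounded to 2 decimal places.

Periodic yield y = 0.033. Discount each cash flow and weight by its year:
  t   CF        PV=CF/(1+0.033)^t    t·PV
  1        65.00        62.9235        62.9235
  2        65.00        60.9134       121.8268
  3        65.00        58.9675       176.9024
  4        65.00        57.0837       228.3348
  5        65.00        55.2601       276.3006
  6        65.00        53.4948       320.9687
  7        65.00        51.7858       362.5009
  8        65.00        50.1315       401.0521
  9     1,065.00       795.1457     7,156.3113
  Σ                  1,245.7060     9,107.1210
Price P = Σ PV = 1,245.7060.
Macaulay duration = Σ(t·PV) / P = 9,107.1210 / 1,245.7060 = 7.31081 years.

7.31 years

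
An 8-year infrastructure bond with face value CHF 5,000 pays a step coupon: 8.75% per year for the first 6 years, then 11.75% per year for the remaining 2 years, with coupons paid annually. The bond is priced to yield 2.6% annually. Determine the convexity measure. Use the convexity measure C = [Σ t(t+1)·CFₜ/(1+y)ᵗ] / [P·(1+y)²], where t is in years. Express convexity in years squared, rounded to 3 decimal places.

With y = 0.026:
  t   CF        PV=CF/(1+0.026)^t    t·PV        t(t+1)·PV
  1       437.50       426.4133       426.4133         852.8265
  2       437.50       415.6075       831.2149       2,493.6448
  3       437.50       405.0755     1,215.2265       4,860.9060
  4       437.50       394.8104     1,579.2417       7,896.2085
  5       437.50       384.8055     1,924.0274      11,544.1645
  6       437.50       375.0541     2,250.3245      15,752.2713
  7       587.50       490.8811     3,436.1680      27,489.3438
  8     5,587.50     4,550.2855    36,402.2843     327,620.5585
  Σ                  7,442.9329    48,064.9005     398,509.9240
P = 7,442.9329.
Convexity = Σ t(t+1)·PV / [P·(1+y)²] = 398,509.9240 / (7,442.9329 × 1.052676) = 50.86281.

50.863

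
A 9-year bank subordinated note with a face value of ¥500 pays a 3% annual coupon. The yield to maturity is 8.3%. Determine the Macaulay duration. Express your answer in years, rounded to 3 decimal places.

7.755 years

Periodic yield y = 0.083. Discount each cash flow and weight by its year:
  t   CF        PV=CF/(1+0.083)^t    t·PV
  1        15.00        13.8504        13.8504
  2        15.00        12.7889        25.5779
  3        15.00        11.8088        35.4264
  4        15.00        10.9038        43.6152
  5        15.00        10.0681        50.3407
  6        15.00         9.2965        55.7791
  7        15.00         8.5840        60.0883
  8        15.00         7.9262        63.4094
  9       515.00       251.2761     2,261.4846
  Σ                    336.5029     2,609.5719
Price P = Σ PV = 336.5029.
Macaulay duration = Σ(t·PV) / P = 2,609.5719 / 336.5029 = 7.75498 years.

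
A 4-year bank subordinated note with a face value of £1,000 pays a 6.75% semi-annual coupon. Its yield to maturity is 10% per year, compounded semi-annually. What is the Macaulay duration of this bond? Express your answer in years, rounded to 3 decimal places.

3.542 years

Periodic yield y = 0.05. Discount each cash flow and weight by its period:
  t   CF        PV=CF/(1+0.05)^t    t·PV
  1        33.75        32.1429        32.1429
  2        33.75        30.6122        61.2245
  3        33.75        29.1545        87.4636
  4        33.75        27.7662       111.0648
  5        33.75        26.4440       132.2200
  6        33.75        25.1848       151.1086
  7        33.75        23.9855       167.8985
  8     1,033.75       699.6827     5,597.4615
  Σ                    894.9728     6,340.5844
Price P = Σ PV = 894.9728.
Macaulay duration = Σ(t·PV) / P = 6,340.5844 / 894.9728 = 7.08467 half-year periods.
In years: 7.08467 / 2 = 3.54233 years.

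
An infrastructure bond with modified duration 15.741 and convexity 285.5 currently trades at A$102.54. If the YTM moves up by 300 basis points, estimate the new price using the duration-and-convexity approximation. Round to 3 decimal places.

Duration effect: -D_mod·Δy = -15.741 × (+0.03) = -0.472230
Convexity effect: ½·C·(Δy)² = 0.5 × 285.5 × (0.03)² = +0.1284750
ΔP/P ≈ -0.472230 + 0.1284750 = -0.343755
New price ≈ 102.54 × (1 - 0.343755) = 67.2913623.

A$67.291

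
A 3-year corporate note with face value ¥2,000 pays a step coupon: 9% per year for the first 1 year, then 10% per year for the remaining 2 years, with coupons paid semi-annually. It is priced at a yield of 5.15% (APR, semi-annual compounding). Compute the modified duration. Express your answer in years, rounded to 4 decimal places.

Periodic yield y = 0.02575. First find Macaulay duration:
  t   CF        PV=CF/(1+0.02575)^t    t·PV
  1        90.00        87.7407        87.7407
  2        90.00        85.5381       171.0761
  3       100.00        92.6564       277.9692
  4       100.00        90.3304       361.3216
  5       100.00        88.0628       440.3139
  6     2,100.00     1,802.8938    10,817.3627
  Σ                  2,247.2221    12,155.7842
P = 2,247.2221; Macaulay duration = 12,155.7842 / 2,247.2221 = 5.40925 half-year periods = 2.70462 years.
Modified duration = D_Mac / (1 + y) = 2.70462 / 1.02575 = 2.63673 years.

2.6367 years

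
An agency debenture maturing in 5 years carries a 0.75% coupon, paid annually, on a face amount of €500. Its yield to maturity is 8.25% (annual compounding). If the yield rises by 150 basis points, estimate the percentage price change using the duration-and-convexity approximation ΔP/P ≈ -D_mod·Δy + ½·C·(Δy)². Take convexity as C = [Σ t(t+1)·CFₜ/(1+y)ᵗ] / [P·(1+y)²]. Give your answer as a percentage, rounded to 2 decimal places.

-6.52%

With y = 0.0825:
  t   CF        PV=CF/(1+0.0825)^t    t·PV        t(t+1)·PV
  1         3.75         3.4642         3.4642           6.9284
  2         3.75         3.2002         6.4004          19.2011
  3         3.75         2.9563         8.8689          35.4755
  4         3.75         2.7310        10.9239          54.6197
  5       503.75       338.9031     1,694.5155      10,167.0928
  Σ                    351.2548     1,724.1729      10,283.3176
P = 351.2548; D_Mac = 4.90861 yrs; D_mod = 4.53451 yrs; C = 24.98361.
Duration effect: -4.53451 × (+0.015) = -0.068018
Convexity effect: 0.5 × 24.98361 × (0.015)² = +0.0028107
ΔP/P ≈ -0.068018 + 0.0028107 = -0.065207 = -6.5207%.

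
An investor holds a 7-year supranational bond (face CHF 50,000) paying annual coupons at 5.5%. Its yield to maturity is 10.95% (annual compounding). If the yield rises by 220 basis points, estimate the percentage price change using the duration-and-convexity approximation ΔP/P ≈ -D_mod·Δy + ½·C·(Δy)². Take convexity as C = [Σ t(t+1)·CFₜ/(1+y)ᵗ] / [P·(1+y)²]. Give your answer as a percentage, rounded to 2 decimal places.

With y = 0.1095:
  t   CF        PV=CF/(1+0.1095)^t    t·PV        t(t+1)·PV
  1     2,750.00     2,478.5940     2,478.5940       4,957.1879
  2     2,750.00     2,233.9738     4,467.9477      13,403.8430
  3     2,750.00     2,013.4960     6,040.4880      24,161.9522
  4     2,750.00     1,814.7778     7,259.1114      36,295.5568
  5     2,750.00     1,635.6718     8,178.3589      49,070.1534
  6     2,750.00     1,474.2423     8,845.4535      61,918.1746
  7    52,750.00    25,487.7394   178,414.1758   1,427,313.4063
  Σ                 37,138.4951   215,684.1292   1,617,120.2742
P = 37,138.4951; D_Mac = 5.80756 yrs; D_mod = 5.23440 yrs; C = 35.37231.
Duration effect: -5.23440 × (+0.022) = -0.115157
Convexity effect: 0.5 × 35.37231 × (0.022)² = +0.0085601
ΔP/P ≈ -0.115157 + 0.0085601 = -0.106597 = -10.6597%.

-10.66%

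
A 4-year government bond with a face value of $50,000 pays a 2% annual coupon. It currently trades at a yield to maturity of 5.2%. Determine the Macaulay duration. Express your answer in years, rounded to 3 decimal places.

Periodic yield y = 0.052. Discount each cash flow and weight by its year:
  t   CF        PV=CF/(1+0.052)^t    t·PV
  1     1,000.00       950.5703       950.5703
  2     1,000.00       903.5840     1,807.1680
  3     1,000.00       858.9201     2,576.7604
  4    51,000.00    41,639.6640   166,558.6562
  Σ                 44,352.7385   171,893.1548
Price P = Σ PV = 44,352.7385.
Macaulay duration = Σ(t·PV) / P = 171,893.1548 / 44,352.7385 = 3.87559 years.

3.876 years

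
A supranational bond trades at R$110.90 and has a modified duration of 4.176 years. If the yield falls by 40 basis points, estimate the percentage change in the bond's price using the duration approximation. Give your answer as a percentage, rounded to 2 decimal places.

+1.67%

Duration approximation: ΔP/P ≈ -D_mod · Δy = -4.176 × (-0.004) = +0.016704.
As a percentage: +1.6704%.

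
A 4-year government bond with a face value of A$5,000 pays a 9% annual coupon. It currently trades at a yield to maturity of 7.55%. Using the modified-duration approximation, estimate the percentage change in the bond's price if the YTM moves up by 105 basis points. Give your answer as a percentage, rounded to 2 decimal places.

Periodic yield y = 0.0755. Modified duration first:
  t   CF        PV=CF/(1+0.0755)^t    t·PV
  1       450.00       418.4100       418.4100
  2       450.00       389.0377       778.0754
  3       450.00       361.7273     1,085.1819
  4     5,450.00     4,073.3792    16,293.5169
  Σ                  5,242.5542    18,575.1842
P = 5,242.5542; D_Mac = 3.54316 yrs; D_mod = 3.54316/(1+0.0755) = 3.29443 yrs.
ΔP/P ≈ -D_mod · Δy = -3.29443 × (+0.0105) = -0.034591 = -3.4591%.

-3.46%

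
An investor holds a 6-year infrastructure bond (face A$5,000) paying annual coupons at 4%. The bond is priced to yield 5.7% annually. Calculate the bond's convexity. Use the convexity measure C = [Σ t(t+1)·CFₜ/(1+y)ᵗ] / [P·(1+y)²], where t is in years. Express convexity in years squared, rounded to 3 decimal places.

32.815

With y = 0.057:
  t   CF        PV=CF/(1+0.057)^t    t·PV        t(t+1)·PV
  1       200.00       189.2148       189.2148         378.4295
  2       200.00       179.0111       358.0222       1,074.0667
  3       200.00       169.3577       508.0732       2,032.2928
  4       200.00       160.2249       640.8997       3,204.4983
  5       200.00       151.5846       757.9230       4,547.5378
  6     5,200.00     3,728.6655    22,371.9928     156,603.9493
  Σ                  4,578.0586    24,826.1256     167,840.7744
P = 4,578.0586.
Convexity = Σ t(t+1)·PV / [P·(1+y)²] = 167,840.7744 / (4,578.0586 × 1.117249) = 32.81453.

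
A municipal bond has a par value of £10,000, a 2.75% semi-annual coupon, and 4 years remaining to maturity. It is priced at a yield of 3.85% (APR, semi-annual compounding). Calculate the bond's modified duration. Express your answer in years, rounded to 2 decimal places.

Periodic yield y = 0.01925. First find Macaulay duration:
  t   CF        PV=CF/(1+0.01925)^t    t·PV
  1       137.50       134.9031       134.9031
  2       137.50       132.3553       264.7106
  3       137.50       129.8556       389.5667
  4       137.50       127.4030       509.6122
  5       137.50       124.9969       624.9843
  6       137.50       122.6361       735.8167
  7       137.50       120.3200       842.2397
  8    10,137.50     8,703.3231    69,626.5848
  Σ                  9,595.7930    73,128.4179
P = 9,595.7930; Macaulay duration = 73,128.4179 / 9,595.7930 = 7.62088 half-year periods = 3.81044 years.
Modified duration = D_Mac / (1 + y) = 3.81044 / 1.01925 = 3.73848 years.

3.74 years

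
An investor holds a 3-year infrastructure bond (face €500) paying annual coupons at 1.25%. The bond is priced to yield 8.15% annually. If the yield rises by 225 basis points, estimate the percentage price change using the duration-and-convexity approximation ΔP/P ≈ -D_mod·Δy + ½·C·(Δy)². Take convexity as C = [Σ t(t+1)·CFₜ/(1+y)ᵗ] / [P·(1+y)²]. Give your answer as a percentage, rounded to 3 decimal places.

With y = 0.0815:
  t   CF        PV=CF/(1+0.0815)^t    t·PV        t(t+1)·PV
  1         6.25         5.7790         5.7790          11.5580
  2         6.25         5.3435        10.6870          32.0611
  3       506.25       400.2077     1,200.6232       4,802.4927
  Σ                    411.3302     1,217.0892       4,846.1118
P = 411.3302; D_Mac = 2.95891 yrs; D_mod = 2.73593 yrs; C = 10.07279.
Duration effect: -2.73593 × (+0.0225) = -0.061558
Convexity effect: 0.5 × 10.07279 × (0.0225)² = +0.0025497
ΔP/P ≈ -0.061558 + 0.0025497 = -0.059009 = -5.9009%.

-5.901%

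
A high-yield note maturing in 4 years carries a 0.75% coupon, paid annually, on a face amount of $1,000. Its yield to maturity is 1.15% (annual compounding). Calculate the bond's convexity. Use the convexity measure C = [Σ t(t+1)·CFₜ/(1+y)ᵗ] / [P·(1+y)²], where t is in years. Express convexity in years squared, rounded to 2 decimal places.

With y = 0.0115:
  t   CF        PV=CF/(1+0.0115)^t    t·PV        t(t+1)·PV
  1         7.50         7.4147         7.4147          14.8295
  2         7.50         7.3304        14.6609          43.9826
  3         7.50         7.2471        21.7413          86.9651
  4     1,007.50       962.4574     3,849.8295      19,249.1476
  Σ                    984.4496     3,893.6464      19,394.9247
P = 984.4496.
Convexity = Σ t(t+1)·PV / [P·(1+y)²] = 19,394.9247 / (984.4496 × 1.023132) = 19.25586.

19.26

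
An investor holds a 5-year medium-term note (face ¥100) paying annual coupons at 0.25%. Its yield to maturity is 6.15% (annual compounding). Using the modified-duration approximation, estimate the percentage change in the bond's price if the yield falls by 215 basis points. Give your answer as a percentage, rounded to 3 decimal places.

+10.067%

Periodic yield y = 0.0615. Modified duration first:
  t   CF        PV=CF/(1+0.0615)^t    t·PV
  1         0.25         0.2355         0.2355
  2         0.25         0.2219         0.4437
  3         0.25         0.2090         0.6270
  4         0.25         0.1969         0.7876
  5       100.25        74.3848       371.9242
  Σ                     75.2481       374.0181
P = 75.2481; D_Mac = 4.97046 yrs; D_mod = 4.97046/(1+0.0615) = 4.68249 yrs.
ΔP/P ≈ -D_mod · Δy = -4.68249 × (-0.0215) = +0.100674 = +10.0674%.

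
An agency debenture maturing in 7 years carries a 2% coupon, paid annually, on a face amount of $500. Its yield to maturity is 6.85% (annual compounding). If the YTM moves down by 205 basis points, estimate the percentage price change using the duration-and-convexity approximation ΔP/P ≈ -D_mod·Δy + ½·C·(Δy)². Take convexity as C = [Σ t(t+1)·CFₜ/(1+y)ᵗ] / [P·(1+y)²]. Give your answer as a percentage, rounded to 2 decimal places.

With y = 0.0685:
  t   CF        PV=CF/(1+0.0685)^t    t·PV        t(t+1)·PV
  1        10.00         9.3589         9.3589          18.7178
  2        10.00         8.7589        17.5179          52.5536
  3        10.00         8.1974        24.5922          98.3689
  4        10.00         7.6719        30.6875         153.4376
  5        10.00         7.1800        35.9002         215.4014
  6        10.00         6.7197        40.3185         282.2293
  7       510.00       320.7366     2,245.1560      17,961.2483
  Σ                    368.6235     2,403.5313      18,781.9570
P = 368.6235; D_Mac = 6.52029 yrs; D_mod = 6.10228 yrs; C = 44.62814.
Duration effect: -6.10228 × (-0.0205) = +0.125097
Convexity effect: 0.5 × 44.62814 × (-0.0205)² = +0.0093775
ΔP/P ≈ +0.125097 + 0.0093775 = +0.134474 = +13.4474%.

+13.45%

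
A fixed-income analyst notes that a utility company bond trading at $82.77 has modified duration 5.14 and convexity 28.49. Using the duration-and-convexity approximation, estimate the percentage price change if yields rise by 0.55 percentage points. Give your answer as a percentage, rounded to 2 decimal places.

-2.78%

Duration effect: -D_mod·Δy = -5.14 × (+0.0055) = -0.028270
Convexity effect: ½·C·(Δy)² = 0.5 × 28.49 × (0.0055)² = +0.00043091125
ΔP/P ≈ -0.028270 + 0.00043091125 = -0.02783908875
= -2.783908875%.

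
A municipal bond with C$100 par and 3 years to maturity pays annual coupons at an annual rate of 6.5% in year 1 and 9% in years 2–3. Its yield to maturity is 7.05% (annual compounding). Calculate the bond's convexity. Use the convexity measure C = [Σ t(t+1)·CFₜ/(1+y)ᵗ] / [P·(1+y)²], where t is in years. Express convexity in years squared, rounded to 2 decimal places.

9.56

With y = 0.0705:
  t   CF        PV=CF/(1+0.0705)^t    t·PV        t(t+1)·PV
  1         6.50         6.0719         6.0719          12.1439
  2         9.00         7.8536        15.7072          47.1216
  3       109.00        88.8519       266.5556       1,066.2222
  Σ                    102.7774       288.3347       1,125.4877
P = 102.7774.
Convexity = Σ t(t+1)·PV / [P·(1+y)²] = 1,125.4877 / (102.7774 × 1.145970) = 9.55586.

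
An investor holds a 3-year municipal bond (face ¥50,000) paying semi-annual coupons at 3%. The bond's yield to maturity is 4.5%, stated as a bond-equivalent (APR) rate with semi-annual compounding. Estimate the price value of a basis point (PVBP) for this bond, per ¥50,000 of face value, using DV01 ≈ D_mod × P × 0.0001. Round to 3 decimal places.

Periodic yield y = 0.0225.
  t   CF        PV=CF/(1+0.0225)^t    t·PV
  1       750.00       733.4963       733.4963
  2       750.00       717.3558     1,434.7117
  3       750.00       701.5705     2,104.7115
  4       750.00       686.1325     2,744.5300
  5       750.00       671.0342     3,355.1712
  6    50,750.00    44,407.4818   266,444.8908
  Σ                 47,917.0712   276,817.5115
P = 47,917.0712; D_Mac = 5.77701 half-year periods = 2.88851 yrs; D_mod = 2.82494 yrs.
DV01 ≈ 2.82494 × 47,917.0712 × 0.0001 = 13.536309.

¥13.536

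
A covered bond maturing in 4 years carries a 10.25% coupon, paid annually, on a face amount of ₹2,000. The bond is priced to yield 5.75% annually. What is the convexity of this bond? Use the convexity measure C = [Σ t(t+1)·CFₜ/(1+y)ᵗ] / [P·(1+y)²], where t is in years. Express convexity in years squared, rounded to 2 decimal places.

With y = 0.0575:
  t   CF        PV=CF/(1+0.0575)^t    t·PV        t(t+1)·PV
  1       205.00       193.8534       193.8534         387.7069
  2       205.00       183.3129       366.6259       1,099.8776
  3       205.00       173.3456       520.0367       2,080.1468
  4     2,205.00     1,763.1412     7,052.5647      35,262.8237
  Σ                  2,313.6531     8,133.0807      38,830.5549
P = 2,313.6531.
Convexity = Σ t(t+1)·PV / [P·(1+y)²] = 38,830.5549 / (2,313.6531 × 1.118306) = 15.00772.

15.01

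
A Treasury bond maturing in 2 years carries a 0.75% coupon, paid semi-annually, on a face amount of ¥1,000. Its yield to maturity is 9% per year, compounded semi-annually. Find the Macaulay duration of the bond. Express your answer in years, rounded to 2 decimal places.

Periodic yield y = 0.045. Discount each cash flow and weight by its period:
  t   CF        PV=CF/(1+0.045)^t    t·PV
  1         3.75         3.5885         3.5885
  2         3.75         3.4340         6.8680
  3         3.75         3.2861         9.8583
  4     1,003.75       841.7059     3,366.8238
  Σ                    852.0146     3,387.1386
Price P = Σ PV = 852.0146.
Macaulay duration = Σ(t·PV) / P = 3,387.1386 / 852.0146 = 3.97545 half-year periods.
In years: 3.97545 / 2 = 1.98772 years.

1.99 years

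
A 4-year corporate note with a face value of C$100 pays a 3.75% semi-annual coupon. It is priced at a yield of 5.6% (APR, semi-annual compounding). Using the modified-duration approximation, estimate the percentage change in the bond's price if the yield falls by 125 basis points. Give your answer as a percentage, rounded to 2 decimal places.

+4.55%

Periodic yield y = 0.028. Modified duration first:
  t   CF        PV=CF/(1+0.028)^t    t·PV
  1        1.875         1.8239         1.8239
  2        1.875         1.7743         3.5485
  3        1.875         1.7259         5.1778
  4        1.875         1.6789         6.7157
  5        1.875         1.6332         8.1659
  6        1.875         1.5887         9.5322
  7        1.875         1.5454        10.8180
  8      101.875        81.6813       653.4505
  Σ                     93.4517       699.2325
P = 93.4517; D_Mac = 7.48229 half-year periods = 3.74115 yrs; D_mod = 3.74115/(1+0.028) = 3.63925 yrs.
ΔP/P ≈ -D_mod · Δy = -3.63925 × (-0.0125) = +0.045491 = +4.5491%.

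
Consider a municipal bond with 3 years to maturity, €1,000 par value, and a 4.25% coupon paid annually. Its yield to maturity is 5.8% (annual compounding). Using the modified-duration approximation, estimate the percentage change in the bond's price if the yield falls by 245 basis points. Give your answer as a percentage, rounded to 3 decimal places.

Periodic yield y = 0.058. Modified duration first:
  t   CF        PV=CF/(1+0.058)^t    t·PV
  1        42.50        40.1701        40.1701
  2        42.50        37.9680        75.9360
  3     1,042.50       880.2764     2,640.8292
  Σ                    958.4145     2,756.9353
P = 958.4145; D_Mac = 2.87656 yrs; D_mod = 2.87656/(1+0.058) = 2.71886 yrs.
ΔP/P ≈ -D_mod · Δy = -2.71886 × (-0.0245) = +0.066612 = +6.6612%.

+6.661%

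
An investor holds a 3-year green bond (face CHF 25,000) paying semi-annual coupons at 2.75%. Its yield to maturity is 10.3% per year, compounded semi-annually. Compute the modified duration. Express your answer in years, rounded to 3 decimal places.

Periodic yield y = 0.0515. First find Macaulay duration:
  t   CF        PV=CF/(1+0.0515)^t    t·PV
  1       343.75       326.9139       326.9139
  2       343.75       310.9025       621.8049
  3       343.75       295.6752       887.0256
  4       343.75       281.1937     1,124.7748
  5       343.75       267.4215     1,337.1075
  6    25,343.75    18,750.6019   112,503.6115
  Σ                 20,232.7087   116,801.2383
P = 20,232.7087; Macaulay duration = 116,801.2383 / 20,232.7087 = 5.77289 half-year periods = 2.88645 years.
Modified duration = D_Mac / (1 + y) = 2.88645 / 1.0515 = 2.74507 years.

2.745 years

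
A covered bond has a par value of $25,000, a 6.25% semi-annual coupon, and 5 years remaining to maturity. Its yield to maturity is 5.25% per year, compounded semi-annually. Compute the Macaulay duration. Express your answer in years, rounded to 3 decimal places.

4.386 years

Periodic yield y = 0.02625. Discount each cash flow and weight by its period:
  t   CF        PV=CF/(1+0.02625)^t    t·PV
  1       781.25       761.2667       761.2667
  2       781.25       741.7946     1,483.5893
  3       781.25       722.8206     2,168.4618
  4       781.25       704.3319     2,817.3275
  5       781.25       686.3161     3,431.5804
  6       781.25       668.7611     4,012.5667
  7       781.25       651.6552     4,561.5861
  8       781.25       634.9868     5,079.8941
  9       781.25       618.7447     5,568.7024
  10   25,781.25    19,896.2976   198,962.9763
  Σ                 26,086.9753   228,847.9514
Price P = Σ PV = 26,086.9753.
Macaulay duration = Σ(t·PV) / P = 228,847.9514 / 26,086.9753 = 8.77250 half-year periods.
In years: 8.77250 / 2 = 4.38625 years.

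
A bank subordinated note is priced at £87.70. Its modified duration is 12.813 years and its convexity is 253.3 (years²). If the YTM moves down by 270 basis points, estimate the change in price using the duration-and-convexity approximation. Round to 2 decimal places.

Duration effect: -D_mod·Δy = -12.813 × (-0.027) = +0.345951
Convexity effect: ½·C·(Δy)² = 0.5 × 253.3 × (-0.027)² = +0.09232785
ΔP/P ≈ +0.345951 + 0.09232785 = +0.43827885
ΔP ≈ 87.70 × (+0.43827885) = +38.437055145.

+£38.44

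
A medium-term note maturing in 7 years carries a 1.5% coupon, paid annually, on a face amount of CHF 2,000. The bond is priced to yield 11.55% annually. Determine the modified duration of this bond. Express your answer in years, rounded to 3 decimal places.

Periodic yield y = 0.1155. First find Macaulay duration:
  t   CF        PV=CF/(1+0.1155)^t    t·PV
  1        30.00        26.8938        26.8938
  2        30.00        24.1092        48.2183
  3        30.00        21.6129        64.8386
  4        30.00        19.3751        77.5002
  5        30.00        17.3689        86.8447
  6        30.00        15.5705        93.4233
  7     2,030.00       944.5153     6,611.6074
  Σ                  1,069.4457     7,009.3263
P = 1,069.4457; Macaulay duration = 7,009.3263 / 1,069.4457 = 6.55417 years.
Modified duration = D_Mac / (1 + y) = 6.55417 / 1.1155 = 5.87554 years.

5.876 years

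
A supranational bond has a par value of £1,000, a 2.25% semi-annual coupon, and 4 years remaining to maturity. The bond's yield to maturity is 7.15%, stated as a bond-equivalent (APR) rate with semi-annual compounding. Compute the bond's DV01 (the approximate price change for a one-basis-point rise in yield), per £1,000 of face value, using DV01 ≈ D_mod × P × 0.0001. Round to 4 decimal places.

Periodic yield y = 0.03575.
  t   CF        PV=CF/(1+0.03575)^t    t·PV
  1        11.25        10.8617        10.8617
  2        11.25        10.4868        20.9736
  3        11.25        10.1248        30.3745
  4        11.25         9.7754        39.1014
  5        11.25         9.4380        47.1898
  6        11.25         9.1122        54.6732
  7        11.25         8.7977        61.5837
  8     1,011.25       763.5175     6,108.1400
  Σ                    832.1140     6,372.8979
P = 832.1140; D_Mac = 7.65868 half-year periods = 3.82934 yrs; D_mod = 3.69717 yrs.
DV01 ≈ 3.69717 × 832.1140 × 0.0001 = 0.307647.

£0.3076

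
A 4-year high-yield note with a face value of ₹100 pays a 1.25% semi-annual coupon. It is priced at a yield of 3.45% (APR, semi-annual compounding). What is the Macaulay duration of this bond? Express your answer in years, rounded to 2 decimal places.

3.91 years

Periodic yield y = 0.01725. Discount each cash flow and weight by its period:
  t   CF        PV=CF/(1+0.01725)^t    t·PV
  1        0.625         0.6144         0.6144
  2        0.625         0.6040         1.2080
  3        0.625         0.5937         1.7812
  4        0.625         0.5837         2.3347
  5        0.625         0.5738         2.8689
  6        0.625         0.5640         3.3843
  7        0.625         0.5545         3.8814
  8      100.625        87.7575       702.0601
  Σ                     91.8456       718.1329
Price P = Σ PV = 91.8456.
Macaulay duration = Σ(t·PV) / P = 718.1329 / 91.8456 = 7.81891 half-year periods.
In years: 7.81891 / 2 = 3.90946 years.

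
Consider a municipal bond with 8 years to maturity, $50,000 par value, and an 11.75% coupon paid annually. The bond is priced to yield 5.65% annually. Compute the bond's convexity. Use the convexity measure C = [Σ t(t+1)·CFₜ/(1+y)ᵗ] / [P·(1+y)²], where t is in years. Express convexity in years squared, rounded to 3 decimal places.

With y = 0.0565:
  t   CF        PV=CF/(1+0.0565)^t    t·PV        t(t+1)·PV
  1     5,875.00     5,560.8140     5,560.8140      11,121.6280
  2     5,875.00     5,263.4302    10,526.8604      31,580.5812
  3     5,875.00     4,981.9500    14,945.8501      59,783.4003
  4     5,875.00     4,715.5230    18,862.0919      94,310.4595
  5     5,875.00     4,463.3440    22,316.7202     133,900.3212
  6     5,875.00     4,224.6512    25,347.9075     177,435.3522
  7     5,875.00     3,998.7234    27,991.0636     223,928.5089
  8    55,875.00    35,996.6036   287,972.8284   2,591,755.4560
  Σ                 69,205.0394   413,524.1361   3,323,815.7075
P = 69,205.0394.
Convexity = Σ t(t+1)·PV / [P·(1+y)²] = 3,323,815.7075 / (69,205.0394 × 1.116192) = 43.02890.

43.029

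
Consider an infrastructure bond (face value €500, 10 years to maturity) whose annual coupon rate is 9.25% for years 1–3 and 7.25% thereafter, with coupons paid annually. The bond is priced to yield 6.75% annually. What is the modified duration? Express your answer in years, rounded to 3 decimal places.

Periodic yield y = 0.0675. First find Macaulay duration:
  t   CF        PV=CF/(1+0.0675)^t    t·PV
  1        46.25        43.3255        43.3255
  2        46.25        40.5860        81.1719
  3        46.25        38.0196       114.0589
  4        36.25        27.9149       111.6597
  5        36.25        26.1498       130.7491
  6        36.25        24.4963       146.9779
  7        36.25        22.9474       160.6316
  8        36.25        21.4964       171.9709
  9        36.25        20.1371       181.2340
  10      536.25       279.0541     2,790.5414
  Σ                    544.1272     3,932.3208
P = 544.1272; Macaulay duration = 3,932.3208 / 544.1272 = 7.22684 years.
Modified duration = D_Mac / (1 + y) = 7.22684 / 1.0675 = 6.76987 years.

6.770 years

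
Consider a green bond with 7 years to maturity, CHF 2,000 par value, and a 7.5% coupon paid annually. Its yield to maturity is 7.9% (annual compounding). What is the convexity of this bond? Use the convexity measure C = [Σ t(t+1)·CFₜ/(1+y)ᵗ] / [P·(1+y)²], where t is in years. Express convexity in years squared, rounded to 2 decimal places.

With y = 0.079:
  t   CF        PV=CF/(1+0.079)^t    t·PV        t(t+1)·PV
  1       150.00       139.0176       139.0176         278.0352
  2       150.00       128.8393       257.6786         773.0358
  3       150.00       119.4062       358.2186       1,432.8746
  4       150.00       110.6638       442.6551       2,213.2755
  5       150.00       102.5614       512.8071       3,076.8427
  6       150.00        95.0523       570.3137       3,992.1962
  7     2,150.00     1,262.6656     8,838.6592      70,709.2733
  Σ                  1,958.2062    11,119.3500      82,475.5333
P = 1,958.2062.
Convexity = Σ t(t+1)·PV / [P·(1+y)²] = 82,475.5333 / (1,958.2062 × 1.164241) = 36.17627.

36.18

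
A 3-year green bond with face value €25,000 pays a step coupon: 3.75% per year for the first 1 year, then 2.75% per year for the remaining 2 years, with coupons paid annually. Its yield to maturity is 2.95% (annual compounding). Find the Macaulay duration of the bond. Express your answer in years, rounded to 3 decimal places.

Periodic yield y = 0.0295. Discount each cash flow and weight by its year:
  t   CF        PV=CF/(1+0.0295)^t    t·PV
  1       937.50       910.6362       910.6362
  2       687.50       648.6643     1,297.3286
  3    25,687.50    23,541.9692    70,625.9075
  Σ                 25,101.2697    72,833.8723
Price P = Σ PV = 25,101.2697.
Macaulay duration = Σ(t·PV) / P = 72,833.8723 / 25,101.2697 = 2.90160 years.

2.902 years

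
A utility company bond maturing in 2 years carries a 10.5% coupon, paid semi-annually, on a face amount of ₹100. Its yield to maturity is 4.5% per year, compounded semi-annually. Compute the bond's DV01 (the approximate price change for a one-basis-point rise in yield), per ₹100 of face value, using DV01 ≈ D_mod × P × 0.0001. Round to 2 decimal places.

₹0.02

Periodic yield y = 0.0225.
  t   CF        PV=CF/(1+0.0225)^t    t·PV
  1         5.25         5.1345         5.1345
  2         5.25         5.0215        10.0430
  3         5.25         4.9110        14.7330
  4       105.25        96.2873       385.1490
  Σ                    111.3542       415.0595
P = 111.3542; D_Mac = 3.72738 half-year periods = 1.86369 yrs; D_mod = 1.82268 yrs.
DV01 ≈ 1.82268 × 111.3542 × 0.0001 = 0.020296.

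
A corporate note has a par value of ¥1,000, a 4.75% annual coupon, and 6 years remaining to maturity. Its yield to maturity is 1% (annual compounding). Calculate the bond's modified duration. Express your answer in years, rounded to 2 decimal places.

5.37 years

Periodic yield y = 0.01. First find Macaulay duration:
  t   CF        PV=CF/(1+0.01)^t    t·PV
  1        47.50        47.0297        47.0297
  2        47.50        46.5641        93.1281
  3        47.50        46.1030       138.3091
  4        47.50        45.6466       182.5863
  5        47.50        45.1946       225.9731
  6     1,047.50       986.7924     5,920.7543
  Σ                  1,217.3304     6,607.7806
P = 1,217.3304; Macaulay duration = 6,607.7806 / 1,217.3304 = 5.42809 years.
Modified duration = D_Mac / (1 + y) = 5.42809 / 1.01 = 5.37435 years.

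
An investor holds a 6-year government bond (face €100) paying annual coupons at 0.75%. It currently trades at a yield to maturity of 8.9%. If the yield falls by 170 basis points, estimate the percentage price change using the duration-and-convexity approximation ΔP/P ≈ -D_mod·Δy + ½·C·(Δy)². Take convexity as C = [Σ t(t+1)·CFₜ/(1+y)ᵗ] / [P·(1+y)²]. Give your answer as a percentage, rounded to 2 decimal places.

+9.63%

With y = 0.089:
  t   CF        PV=CF/(1+0.089)^t    t·PV        t(t+1)·PV
  1         0.75         0.6887         0.6887           1.3774
  2         0.75         0.6324         1.2648           3.7945
  3         0.75         0.5807         1.7422           6.9688
  4         0.75         0.5333         2.1331          10.6655
  5         0.75         0.4897         2.4485          14.6907
  6       100.75        60.4057       362.4341       2,537.0386
  Σ                     63.3305       370.7114       2,574.5355
P = 63.3305; D_Mac = 5.85360 yrs; D_mod = 5.37521 yrs; C = 34.27916.
Duration effect: -5.37521 × (-0.017) = +0.091378
Convexity effect: 0.5 × 34.27916 × (-0.017)² = +0.0049533
ΔP/P ≈ +0.091378 + 0.0049533 = +0.096332 = +9.6332%.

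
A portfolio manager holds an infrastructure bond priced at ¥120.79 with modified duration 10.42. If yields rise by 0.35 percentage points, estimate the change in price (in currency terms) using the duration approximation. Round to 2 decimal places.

-¥4.41

Duration approximation: ΔP/P ≈ -D_mod · Δy = -10.42 × (+0.0035) = -0.036470.
ΔP ≈ 120.79 × (-0.036470) = -4.4052113.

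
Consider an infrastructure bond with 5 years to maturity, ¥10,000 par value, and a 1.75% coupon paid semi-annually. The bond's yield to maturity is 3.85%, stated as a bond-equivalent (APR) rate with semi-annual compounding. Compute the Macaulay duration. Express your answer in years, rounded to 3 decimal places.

4.797 years

Periodic yield y = 0.01925. Discount each cash flow and weight by its period:
  t   CF        PV=CF/(1+0.01925)^t    t·PV
  1        87.50        85.8474        85.8474
  2        87.50        84.2261       168.4522
  3        87.50        82.6354       247.9061
  4        87.50        81.0747       324.2987
  5        87.50        79.5435       397.7173
  6        87.50        78.0412       468.2470
  7        87.50        76.5672       535.9707
  8        87.50        75.1212       600.9693
  9        87.50        73.7024       663.3215
  10   10,087.50     8,336.3578    83,363.5780
  Σ                  9,053.1168    86,856.3081
Price P = Σ PV = 9,053.1168.
Macaulay duration = Σ(t·PV) / P = 86,856.3081 / 9,053.1168 = 9.59408 half-year periods.
In years: 9.59408 / 2 = 4.79704 years.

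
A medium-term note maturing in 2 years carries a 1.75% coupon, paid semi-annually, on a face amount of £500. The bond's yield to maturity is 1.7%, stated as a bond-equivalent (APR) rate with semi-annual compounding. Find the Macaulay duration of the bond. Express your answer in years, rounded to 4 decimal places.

1.9741 years

Periodic yield y = 0.0085. Discount each cash flow and weight by its period:
  t   CF        PV=CF/(1+0.0085)^t    t·PV
  1        4.375         4.3381         4.3381
  2        4.375         4.3016         8.6031
  3        4.375         4.2653        12.7959
  4      504.375       487.5846     1,950.3382
  Σ                    500.4896     1,976.0754
Price P = Σ PV = 500.4896.
Macaulay duration = Σ(t·PV) / P = 1,976.0754 / 500.4896 = 3.94829 half-year periods.
In years: 3.94829 / 2 = 1.97414 years.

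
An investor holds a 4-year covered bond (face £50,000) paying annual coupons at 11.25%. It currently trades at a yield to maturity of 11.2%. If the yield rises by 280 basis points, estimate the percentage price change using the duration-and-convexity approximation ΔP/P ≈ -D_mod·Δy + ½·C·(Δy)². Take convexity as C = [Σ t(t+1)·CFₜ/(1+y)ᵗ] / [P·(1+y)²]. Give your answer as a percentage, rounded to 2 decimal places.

With y = 0.112:
  t   CF        PV=CF/(1+0.112)^t    t·PV        t(t+1)·PV
  1     5,625.00     5,058.4532     5,058.4532      10,116.9065
  2     5,625.00     4,548.9687     9,097.9375      27,293.8124
  3     5,625.00     4,090.7992    12,272.3977      49,089.5907
  4    55,625.00    36,379.0099   145,516.0396     727,580.1980
  Σ                 50,077.2311   171,944.8280     814,080.5076
P = 50,077.2311; D_Mac = 3.43359 yrs; D_mod = 3.08776 yrs; C = 13.14672.
Duration effect: -3.08776 × (+0.028) = -0.086457
Convexity effect: 0.5 × 13.14672 × (0.028)² = +0.0051535
ΔP/P ≈ -0.086457 + 0.0051535 = -0.081304 = -8.1304%.

-8.13%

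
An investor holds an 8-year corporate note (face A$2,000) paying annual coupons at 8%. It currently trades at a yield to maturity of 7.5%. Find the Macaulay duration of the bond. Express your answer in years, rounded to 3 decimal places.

6.235 years

Periodic yield y = 0.075. Discount each cash flow and weight by its year:
  t   CF        PV=CF/(1+0.075)^t    t·PV
  1       160.00       148.8372       148.8372
  2       160.00       138.4532       276.9064
  3       160.00       128.7937       386.3811
  4       160.00       119.8081       479.2323
  5       160.00       111.4494       557.2469
  6       160.00       103.6738       622.0431
  7       160.00        96.4408       675.0855
  8     2,160.00     1,211.1168     9,688.9346
  Σ                  2,058.5730    12,834.6671
Price P = Σ PV = 2,058.5730.
Macaulay duration = Σ(t·PV) / P = 12,834.6671 / 2,058.5730 = 6.23474 years.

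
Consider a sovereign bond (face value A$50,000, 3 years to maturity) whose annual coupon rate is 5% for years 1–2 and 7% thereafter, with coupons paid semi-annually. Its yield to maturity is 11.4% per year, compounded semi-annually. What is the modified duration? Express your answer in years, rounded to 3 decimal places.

Periodic yield y = 0.057. First find Macaulay duration:
  t   CF        PV=CF/(1+0.057)^t    t·PV
  1     1,250.00     1,182.5922     1,182.5922
  2     1,250.00     1,118.8195     2,237.6391
  3     1,250.00     1,058.4858     3,175.4575
  4     1,250.00     1,001.4057     4,005.6228
  5     1,750.00     1,326.3652     6,631.8259
  6    51,750.00    37,107.3918   222,644.3511
  Σ                 42,795.0603   239,877.4886
P = 42,795.0603; Macaulay duration = 239,877.4886 / 42,795.0603 = 5.60526 half-year periods = 2.80263 years.
Modified duration = D_Mac / (1 + y) = 2.80263 / 1.057 = 2.65150 years.

2.651 years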